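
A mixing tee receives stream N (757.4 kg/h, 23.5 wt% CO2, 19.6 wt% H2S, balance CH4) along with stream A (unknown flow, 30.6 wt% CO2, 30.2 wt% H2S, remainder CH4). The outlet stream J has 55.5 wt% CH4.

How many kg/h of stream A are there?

65.05 kg/h

Let A be the unknown flow. Total out = 757.4 + A.
CH4 balance: 430.96 + 0.392·A = 0.555·(757.4 + A)
(0.392 − 0.555)·A = 0.555×757.4 − 430.96 = -10.604
A = -10.604 / -0.163 = 65.053 kg/h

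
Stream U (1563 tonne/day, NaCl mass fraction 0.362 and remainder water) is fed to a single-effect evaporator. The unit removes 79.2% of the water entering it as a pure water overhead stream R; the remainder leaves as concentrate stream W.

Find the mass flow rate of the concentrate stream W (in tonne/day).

water entering = 1563×0.638 = 997.19 tonne/day; overhead removed = 0.792×997.19 = 789.78 tonne/day.
Concentrate = 1563 − 789.78 = 773.22 tonne/day.

773.2 tonne/day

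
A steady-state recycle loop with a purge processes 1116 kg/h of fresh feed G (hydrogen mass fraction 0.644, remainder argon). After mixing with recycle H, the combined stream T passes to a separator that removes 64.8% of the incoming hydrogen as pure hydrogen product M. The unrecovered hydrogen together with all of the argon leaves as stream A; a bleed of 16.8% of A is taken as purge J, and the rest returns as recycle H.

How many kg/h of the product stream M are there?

hydrogen in T: m_A = 1116×0.644 + (1−0.168)·(1−0.648)·m_A, so m_A = 718.7/0.7071 = 1016.4 kg/h.
Product M = 0.648×1016.4 = 658.6 kg/h.

658.6 kg/h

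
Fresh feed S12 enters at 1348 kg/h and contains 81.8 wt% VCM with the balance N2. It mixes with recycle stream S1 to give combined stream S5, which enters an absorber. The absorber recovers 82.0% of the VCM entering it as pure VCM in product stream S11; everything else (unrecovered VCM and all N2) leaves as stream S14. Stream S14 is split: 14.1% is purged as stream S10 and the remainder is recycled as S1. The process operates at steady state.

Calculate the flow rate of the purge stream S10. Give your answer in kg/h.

N2 enters only via S12 and leaves only via the purge: 1348×0.182 = 0.141×(N2 in S14), and the absorber passes all N2, so N2 in S5 = N2 in S14 = 1740 kg/h.
VCM in S5: m_A = 1348×0.818 + (1−0.141)·(1−0.820)·m_A, so m_A = 1102.7/0.8454 = 1304.3 kg/h.
S14 = (1−0.820)×1304.3 + 1740 = 1974.8 kg/h.
Purge S10 = 0.141×1974.8 = 278.44 kg/h.

278.4 kg/h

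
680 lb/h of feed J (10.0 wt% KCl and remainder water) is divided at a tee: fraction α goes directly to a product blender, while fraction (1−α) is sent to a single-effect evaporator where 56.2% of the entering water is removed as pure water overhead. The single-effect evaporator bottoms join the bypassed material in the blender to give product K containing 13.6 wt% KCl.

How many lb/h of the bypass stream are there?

324.1 lb/h

All 680×0.100 = 68 lb/h of KCl reaches K, so K = 68/0.136 = 500 lb/h and vapour = 180 lb/h.
The evaporator receives (1−α)·680 of feed at 0.900 water and removes 0.562 of that water:
0.562×0.900×(1−α)×680 = 180
(1−α) = 180/343.94 = 0.5233;  α = 0.4767.
Bypass flow = 0.4767×680 = 324.13 lb/h.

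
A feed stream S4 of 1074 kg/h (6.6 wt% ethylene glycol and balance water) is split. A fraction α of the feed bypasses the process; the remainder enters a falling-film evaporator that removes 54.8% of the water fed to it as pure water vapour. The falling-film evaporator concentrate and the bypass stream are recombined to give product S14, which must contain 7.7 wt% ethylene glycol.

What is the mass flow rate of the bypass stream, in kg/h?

All 1074×0.066 = 70.884 kg/h of ethylene glycol reaches S14, so S14 = 70.884/0.077 = 920.57 kg/h and vapour = 153.43 kg/h.
The evaporator receives (1−α)·1074 of feed at 0.934 water and removes 0.548 of that water:
0.548×0.934×(1−α)×1074 = 153.43
(1−α) = 153.43/549.71 = 0.2791;  α = 0.7209.
Bypass flow = 0.7209×1074 = 774.24 kg/h.

774.2 kg/h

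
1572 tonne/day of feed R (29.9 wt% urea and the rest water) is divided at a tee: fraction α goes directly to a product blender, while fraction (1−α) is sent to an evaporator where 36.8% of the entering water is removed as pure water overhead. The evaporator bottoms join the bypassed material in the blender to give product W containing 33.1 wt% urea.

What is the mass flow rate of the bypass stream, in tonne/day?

All 1572×0.299 = 470.03 tonne/day of urea reaches W, so W = 470.03/0.331 = 1420 tonne/day and vapour = 151.98 tonne/day.
The evaporator receives (1−α)·1572 of feed at 0.701 water and removes 0.368 of that water:
0.368×0.701×(1−α)×1572 = 151.98
(1−α) = 151.98/405.53 = 0.3748;  α = 0.6252.
Bypass flow = 0.6252×1572 = 982.87 tonne/day.

982.9 tonne/day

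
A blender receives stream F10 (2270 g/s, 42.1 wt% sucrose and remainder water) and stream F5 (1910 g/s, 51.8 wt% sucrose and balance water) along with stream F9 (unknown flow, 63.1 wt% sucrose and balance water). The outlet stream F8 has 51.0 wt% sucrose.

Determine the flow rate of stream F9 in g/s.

Let F9 be the unknown flow. Total out = 4180 + F9.
sucrose balance: 1945 + 0.631·F9 = 0.510·(4180 + F9)
(0.631 − 0.510)·F9 = 0.510×4180 − 1945 = 186.75
F9 = 186.75 / 0.121 = 1543.4 g/s

1543 g/s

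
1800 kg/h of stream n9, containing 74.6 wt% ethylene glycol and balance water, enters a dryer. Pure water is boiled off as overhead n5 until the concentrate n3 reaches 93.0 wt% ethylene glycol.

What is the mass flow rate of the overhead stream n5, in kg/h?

356.1 kg/h

ethylene glycol is conserved: 1800×0.746 = 1342.8 kg/h all reports to the concentrate.
Concentrate = 1342.8/(target fraction) = 1443.9 kg/h.
Overhead = 1800 − 1443.9 = 356.13 kg/h.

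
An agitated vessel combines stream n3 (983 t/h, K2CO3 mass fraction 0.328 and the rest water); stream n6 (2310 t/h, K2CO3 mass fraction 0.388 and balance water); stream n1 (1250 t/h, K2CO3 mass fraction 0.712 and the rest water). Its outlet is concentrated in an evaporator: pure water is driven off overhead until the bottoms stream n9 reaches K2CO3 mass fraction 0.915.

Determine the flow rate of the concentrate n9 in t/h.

K2CO3 entering = 983×0.328 + 2310×0.388 + 1250×0.712 = 2108.7 t/h.
All K2CO3 reports to n9, so n9 = 2108.7/0.915 = 2304.6 t/h.

2305 t/h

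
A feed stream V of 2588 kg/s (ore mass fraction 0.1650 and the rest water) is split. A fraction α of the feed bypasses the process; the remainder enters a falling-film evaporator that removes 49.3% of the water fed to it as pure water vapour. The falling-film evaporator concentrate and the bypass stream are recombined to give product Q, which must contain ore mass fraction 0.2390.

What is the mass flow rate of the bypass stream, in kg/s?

641.5 kg/s

All 2588×0.165 = 427.02 kg/s of ore reaches Q, so Q = 427.02/0.239 = 1786.7 kg/s and vapour = 801.31 kg/s.
The evaporator receives (1−α)·2588 of feed at 0.835 water and removes 0.493 of that water:
0.493×0.835×(1−α)×2588 = 801.31
(1−α) = 801.31/1065.4 = 0.7521;  α = 0.2479.
Bypass flow = 0.2479×2588 = 641.45 kg/s.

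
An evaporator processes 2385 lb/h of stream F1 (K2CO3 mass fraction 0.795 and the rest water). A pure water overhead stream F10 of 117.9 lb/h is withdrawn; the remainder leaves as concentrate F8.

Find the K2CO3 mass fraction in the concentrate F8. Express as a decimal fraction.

0.836

K2CO3 is not removed: 2385×0.795 = 1896.1 lb/h of K2CO3 enters F8.
Concentrate = 2385 − 117.9 = 2267.1 lb/h.
Mass fraction = 1896.1/2267.1 = 0.836.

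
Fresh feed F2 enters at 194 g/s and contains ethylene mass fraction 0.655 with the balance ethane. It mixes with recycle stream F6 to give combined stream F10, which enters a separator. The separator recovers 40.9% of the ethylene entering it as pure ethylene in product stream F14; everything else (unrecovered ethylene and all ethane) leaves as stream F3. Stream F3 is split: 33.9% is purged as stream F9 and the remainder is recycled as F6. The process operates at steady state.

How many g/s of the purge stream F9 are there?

ethane enters only via F2 and leaves only via the purge: 194×0.345 = 0.339×(ethane in F3), and the separator passes all ethane, so ethane in F10 = ethane in F3 = 197.43 g/s.
ethylene in F10: m_A = 194×0.655 + (1−0.339)·(1−0.409)·m_A, so m_A = 127.07/0.6093 = 208.53 g/s.
F3 = (1−0.409)×208.53 + 197.43 = 320.68 g/s.
Purge F9 = 0.339×320.68 = 108.71 g/s.

108.7 g/s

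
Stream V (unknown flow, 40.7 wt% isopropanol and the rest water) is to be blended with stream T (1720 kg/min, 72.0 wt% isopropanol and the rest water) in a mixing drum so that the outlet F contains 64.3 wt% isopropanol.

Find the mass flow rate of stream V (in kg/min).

Let V be the unknown flow. Total out = 1720 + V.
isopropanol balance: 1238.4 + 0.407·V = 0.643·(1720 + V)
(0.407 − 0.643)·V = 0.643×1720 − 1238.4 = -132.44
V = -132.44 / -0.236 = 561.19 kg/min

561.2 kg/min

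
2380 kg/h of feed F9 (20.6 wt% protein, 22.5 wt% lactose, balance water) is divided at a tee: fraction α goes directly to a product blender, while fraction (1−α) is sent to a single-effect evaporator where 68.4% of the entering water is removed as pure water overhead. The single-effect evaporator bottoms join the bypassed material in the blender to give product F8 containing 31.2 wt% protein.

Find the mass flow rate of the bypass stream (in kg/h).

All 2380×0.206 = 490.28 kg/h of protein reaches F8, so F8 = 490.28/0.312 = 1571.4 kg/h and vapour = 808.59 kg/h.
The evaporator receives (1−α)·2380 of feed at 0.569 water and removes 0.684 of that water:
0.684×0.569×(1−α)×2380 = 808.59
(1−α) = 808.59/926.29 = 0.8729;  α = 0.1271.
Bypass flow = 0.1271×2380 = 302.41 kg/h.

302.4 kg/h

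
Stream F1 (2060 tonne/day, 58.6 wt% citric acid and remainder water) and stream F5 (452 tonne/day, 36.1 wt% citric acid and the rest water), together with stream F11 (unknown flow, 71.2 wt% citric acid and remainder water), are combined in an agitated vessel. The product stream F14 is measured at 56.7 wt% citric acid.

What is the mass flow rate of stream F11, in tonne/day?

372.2 tonne/day

Let F11 be the unknown flow. Total out = 2512 + F11.
citric acid balance: 1370.3 + 0.712·F11 = 0.567·(2512 + F11)
(0.712 − 0.567)·F11 = 0.567×2512 − 1370.3 = 53.972
F11 = 53.972 / 0.145 = 372.22 tonne/day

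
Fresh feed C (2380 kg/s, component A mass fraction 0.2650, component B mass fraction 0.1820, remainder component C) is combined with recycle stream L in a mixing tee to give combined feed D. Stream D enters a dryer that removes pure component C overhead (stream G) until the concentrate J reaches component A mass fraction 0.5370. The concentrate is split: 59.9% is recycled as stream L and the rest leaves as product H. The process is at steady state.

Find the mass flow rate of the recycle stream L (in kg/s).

1754 kg/s

Overall component A balance (none leaves overhead): component A in fresh feed = component A in product, i.e. 2380×0.265 = (1−0.599)·J·0.537.
J = 630.7/(0.537×0.401) = 2928.9 kg/s.
Recycle L = 0.599×2928.9 = 1754.4 kg/s.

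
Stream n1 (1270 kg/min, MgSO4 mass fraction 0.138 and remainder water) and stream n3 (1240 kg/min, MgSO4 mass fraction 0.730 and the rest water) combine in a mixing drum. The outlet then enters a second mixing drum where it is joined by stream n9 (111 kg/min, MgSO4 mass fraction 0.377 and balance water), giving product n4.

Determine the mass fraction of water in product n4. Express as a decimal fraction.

Overall, product flow = 2621 kg/min.
water in = 1270×0.862 + 1240×0.270 + 111×0.623 = 1498.7 kg/min.
water fraction in n4 = 0.572.

0.572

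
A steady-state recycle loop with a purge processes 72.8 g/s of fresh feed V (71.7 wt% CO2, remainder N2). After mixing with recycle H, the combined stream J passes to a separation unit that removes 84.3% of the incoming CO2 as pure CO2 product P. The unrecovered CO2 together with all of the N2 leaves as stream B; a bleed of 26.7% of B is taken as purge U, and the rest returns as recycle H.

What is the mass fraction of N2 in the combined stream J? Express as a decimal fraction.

N2 enters only via V and leaves only via the purge: 72.8×0.283 = 0.267×(N2 in B), and the separation unit passes all N2, so N2 in J = N2 in B = 77.163 g/s.
CO2 in J: m_A = 72.8×0.717 + (1−0.267)·(1−0.843)·m_A, so m_A = 52.198/0.8849 = 58.986 g/s.
J = 58.986 + 77.163 = 136.15 g/s.
N2 fraction in J = 77.163/136.15 = 0.5668.

0.5668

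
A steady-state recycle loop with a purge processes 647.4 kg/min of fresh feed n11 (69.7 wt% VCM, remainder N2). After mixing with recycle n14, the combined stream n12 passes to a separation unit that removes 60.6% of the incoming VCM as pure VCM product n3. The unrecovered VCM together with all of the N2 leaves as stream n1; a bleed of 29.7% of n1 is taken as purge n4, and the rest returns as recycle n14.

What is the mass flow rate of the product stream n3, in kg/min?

378.2 kg/min

VCM in n12: m_A = 647.4×0.697 + (1−0.297)·(1−0.606)·m_A, so m_A = 451.24/0.7230 = 624.1 kg/min.
Product n3 = 0.606×624.1 = 378.21 kg/min.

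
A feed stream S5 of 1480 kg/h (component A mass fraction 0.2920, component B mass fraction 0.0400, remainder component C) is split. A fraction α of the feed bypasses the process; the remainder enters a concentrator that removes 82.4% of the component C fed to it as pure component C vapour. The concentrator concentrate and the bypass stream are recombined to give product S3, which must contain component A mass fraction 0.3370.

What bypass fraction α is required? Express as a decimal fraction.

0.757

All 1480×0.292 = 432.16 kg/h of component A reaches S3, so S3 = 432.16/0.337 = 1282.4 kg/h and vapour = 197.63 kg/h.
The evaporator receives (1−α)·1480 of feed at 0.668 component C and removes 0.824 of that component C:
0.824×0.668×(1−α)×1480 = 197.63
(1−α) = 197.63/814.64 = 0.2426;  α = 0.7574.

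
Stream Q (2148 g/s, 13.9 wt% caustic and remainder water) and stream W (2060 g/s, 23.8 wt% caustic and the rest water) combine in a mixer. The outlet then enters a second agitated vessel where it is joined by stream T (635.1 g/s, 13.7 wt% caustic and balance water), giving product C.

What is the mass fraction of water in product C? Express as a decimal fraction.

0.819

Overall, product flow = 4843.1 g/s.
water in = 2148×0.861 + 2060×0.762 + 635.1×0.863 = 3967.2 g/s.
water fraction in C = 0.819.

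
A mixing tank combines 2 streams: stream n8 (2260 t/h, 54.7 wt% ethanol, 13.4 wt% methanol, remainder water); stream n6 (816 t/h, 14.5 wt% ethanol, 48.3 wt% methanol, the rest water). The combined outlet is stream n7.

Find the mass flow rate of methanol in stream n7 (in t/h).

methanol out = methanol in = 2260×0.134 + 816×0.483 = 696.97 t/h.

697 t/h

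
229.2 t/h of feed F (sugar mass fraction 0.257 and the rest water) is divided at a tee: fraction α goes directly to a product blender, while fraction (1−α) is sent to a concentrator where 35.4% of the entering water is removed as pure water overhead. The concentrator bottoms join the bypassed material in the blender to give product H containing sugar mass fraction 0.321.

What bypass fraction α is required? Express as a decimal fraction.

0.242

All 229.2×0.257 = 58.904 t/h of sugar reaches H, so H = 58.904/0.321 = 183.5 t/h and vapour = 45.697 t/h.
The evaporator receives (1−α)·229.2 of feed at 0.743 water and removes 0.354 of that water:
0.354×0.743×(1−α)×229.2 = 45.697
(1−α) = 45.697/60.285 = 0.7580;  α = 0.2420.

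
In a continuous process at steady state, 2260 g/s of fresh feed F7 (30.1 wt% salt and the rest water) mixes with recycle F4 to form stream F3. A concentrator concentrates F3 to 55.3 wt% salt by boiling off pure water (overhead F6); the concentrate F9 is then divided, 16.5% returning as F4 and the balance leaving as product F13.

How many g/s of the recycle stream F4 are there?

243.1 g/s

Overall salt balance (none leaves overhead): salt in fresh feed = salt in product, i.e. 2260×0.301 = (1−0.165)·F9·0.553.
F9 = 680.26/(0.553×0.835) = 1473.2 g/s.
Recycle F4 = 0.165×1473.2 = 243.08 g/s.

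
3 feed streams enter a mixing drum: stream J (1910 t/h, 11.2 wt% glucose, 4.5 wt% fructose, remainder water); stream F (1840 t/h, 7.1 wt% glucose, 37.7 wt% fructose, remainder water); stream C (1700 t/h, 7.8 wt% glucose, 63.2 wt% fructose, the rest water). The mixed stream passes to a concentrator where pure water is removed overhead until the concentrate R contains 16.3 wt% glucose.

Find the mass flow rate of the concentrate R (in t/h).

glucose entering = 1910×0.112 + 1840×0.071 + 1700×0.078 = 477.16 t/h.
All glucose reports to R, so R = 477.16/0.163 = 2927.4 t/h.

2927 t/h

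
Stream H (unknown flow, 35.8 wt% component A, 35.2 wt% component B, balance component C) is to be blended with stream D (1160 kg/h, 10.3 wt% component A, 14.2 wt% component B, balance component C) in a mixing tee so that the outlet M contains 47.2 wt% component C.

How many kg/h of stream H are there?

1804 kg/h

Let H be the unknown flow. Total out = 1160 + H.
component C balance: 875.8 + 0.290·H = 0.472·(1160 + H)
(0.290 − 0.472)·H = 0.472×1160 − 875.8 = -328.28
H = -328.28 / -0.182 = 1803.7 kg/h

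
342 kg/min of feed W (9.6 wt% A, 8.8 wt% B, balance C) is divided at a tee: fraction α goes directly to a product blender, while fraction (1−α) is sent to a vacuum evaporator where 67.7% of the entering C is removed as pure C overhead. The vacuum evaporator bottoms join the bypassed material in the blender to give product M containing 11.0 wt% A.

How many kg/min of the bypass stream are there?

All 342×0.096 = 32.832 kg/min of A reaches M, so M = 32.832/0.110 = 298.47 kg/min and vapour = 43.527 kg/min.
The evaporator receives (1−α)·342 of feed at 0.816 C and removes 0.677 of that C:
0.677×0.816×(1−α)×342 = 43.527
(1−α) = 43.527/188.93 = 0.2304;  α = 0.7696.
Bypass flow = 0.7696×342 = 263.21 kg/min.

263.2 kg/min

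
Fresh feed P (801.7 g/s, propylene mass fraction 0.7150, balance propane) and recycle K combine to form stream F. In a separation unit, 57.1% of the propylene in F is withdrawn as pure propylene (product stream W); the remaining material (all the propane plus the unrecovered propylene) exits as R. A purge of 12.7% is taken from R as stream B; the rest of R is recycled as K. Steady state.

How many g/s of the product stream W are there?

523.3 g/s

propylene in F: m_A = 801.7×0.715 + (1−0.127)·(1−0.571)·m_A, so m_A = 573.22/0.6255 = 916.44 g/s.
Product W = 0.571×916.44 = 523.29 g/s.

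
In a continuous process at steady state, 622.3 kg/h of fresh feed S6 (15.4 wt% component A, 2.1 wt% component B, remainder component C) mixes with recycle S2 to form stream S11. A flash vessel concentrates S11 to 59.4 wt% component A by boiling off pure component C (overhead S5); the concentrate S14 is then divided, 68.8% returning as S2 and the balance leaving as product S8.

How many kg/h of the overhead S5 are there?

Overall component A balance (none leaves overhead): component A in fresh feed = component A in product, i.e. 622.3×0.154 = (1−0.688)·S14·0.594.
S14 = 95.834/(0.594×0.312) = 517.11 kg/h.
Recycle S2 = 0.688×517.11 = 355.77 kg/h.
Combined feed S11 = 622.3 + 355.77 = 978.07 kg/h.
Overhead S5 = S11 − S14 = 978.07 − 517.11 = 460.96 kg/h.

461 kg/h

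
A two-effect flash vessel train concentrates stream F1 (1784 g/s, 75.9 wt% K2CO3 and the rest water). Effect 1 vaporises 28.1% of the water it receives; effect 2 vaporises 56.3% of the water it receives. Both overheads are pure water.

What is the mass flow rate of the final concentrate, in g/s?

1489 g/s

water in feed = 1784×0.241 = 429.94 g/s.
After stage 1: water left = (1−0.281)×429.94 = 309.13; stream total = 1663.2 g/s.
After stage 2: water left = (1−0.563)×309.13 = 135.09; final concentrate = 1489.1 g/s.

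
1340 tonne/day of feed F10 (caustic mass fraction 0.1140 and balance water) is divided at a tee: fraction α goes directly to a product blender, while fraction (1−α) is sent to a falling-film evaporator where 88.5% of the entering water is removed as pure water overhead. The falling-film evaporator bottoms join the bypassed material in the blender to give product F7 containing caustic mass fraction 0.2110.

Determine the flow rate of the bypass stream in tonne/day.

All 1340×0.114 = 152.76 tonne/day of caustic reaches F7, so F7 = 152.76/0.211 = 723.98 tonne/day and vapour = 616.02 tonne/day.
The evaporator receives (1−α)·1340 of feed at 0.886 water and removes 0.885 of that water:
0.885×0.886×(1−α)×1340 = 616.02
(1−α) = 616.02/1050.7 = 0.5863;  α = 0.4137.
Bypass flow = 0.4137×1340 = 554.37 tonne/day.

554.4 tonne/day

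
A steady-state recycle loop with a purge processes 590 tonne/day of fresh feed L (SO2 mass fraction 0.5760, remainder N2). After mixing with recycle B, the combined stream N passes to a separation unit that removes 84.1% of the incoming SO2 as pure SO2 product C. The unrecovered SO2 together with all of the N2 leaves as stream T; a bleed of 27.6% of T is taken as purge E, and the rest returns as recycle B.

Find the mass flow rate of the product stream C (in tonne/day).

SO2 in N: m_A = 590×0.576 + (1−0.276)·(1−0.841)·m_A, so m_A = 339.84/0.8849 = 384.05 tonne/day.
Product C = 0.841×384.05 = 322.99 tonne/day.

323 tonne/day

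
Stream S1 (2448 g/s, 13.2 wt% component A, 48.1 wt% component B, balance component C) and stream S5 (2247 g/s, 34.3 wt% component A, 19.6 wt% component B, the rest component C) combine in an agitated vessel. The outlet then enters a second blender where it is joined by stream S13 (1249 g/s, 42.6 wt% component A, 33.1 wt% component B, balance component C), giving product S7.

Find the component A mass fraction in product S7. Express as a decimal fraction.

0.274

Overall, product flow = 5944 g/s.
component A in = 2448×0.132 + 2247×0.343 + 1249×0.426 = 1625.9 g/s.
component A fraction in S7 = 0.274.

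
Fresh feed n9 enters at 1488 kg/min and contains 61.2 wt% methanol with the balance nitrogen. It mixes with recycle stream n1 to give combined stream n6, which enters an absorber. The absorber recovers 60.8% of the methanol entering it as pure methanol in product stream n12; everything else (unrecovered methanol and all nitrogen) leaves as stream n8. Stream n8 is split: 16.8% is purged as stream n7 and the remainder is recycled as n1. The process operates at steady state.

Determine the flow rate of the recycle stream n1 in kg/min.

nitrogen enters only via n9 and leaves only via the purge: 1488×0.388 = 0.168×(nitrogen in n8), and the absorber passes all nitrogen, so nitrogen in n6 = nitrogen in n8 = 3436.6 kg/min.
methanol in n6: m_A = 1488×0.612 + (1−0.168)·(1−0.608)·m_A, so m_A = 910.66/0.6739 = 1351.4 kg/min.
n8 = (1−0.608)×1351.4 + 3436.6 = 3966.3 kg/min.
Recycle n1 = (1−0.168)×3966.3 = 3300 kg/min.

3300 kg/min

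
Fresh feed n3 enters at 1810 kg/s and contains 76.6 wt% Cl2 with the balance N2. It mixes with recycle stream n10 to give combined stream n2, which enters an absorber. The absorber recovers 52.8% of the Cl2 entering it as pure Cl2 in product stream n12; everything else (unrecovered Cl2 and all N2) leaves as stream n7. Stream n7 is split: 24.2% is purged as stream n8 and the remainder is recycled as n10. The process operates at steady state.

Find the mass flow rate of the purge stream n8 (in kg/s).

670.1 kg/s

N2 enters only via n3 and leaves only via the purge: 1810×0.234 = 0.242×(N2 in n7), and the absorber passes all N2, so N2 in n2 = N2 in n7 = 1750.2 kg/s.
Cl2 in n2: m_A = 1810×0.766 + (1−0.242)·(1−0.528)·m_A, so m_A = 1386.5/0.6422 = 2158.8 kg/s.
n7 = (1−0.528)×2158.8 + 1750.2 = 2769.1 kg/s.
Purge n8 = 0.242×2769.1 = 670.13 kg/s.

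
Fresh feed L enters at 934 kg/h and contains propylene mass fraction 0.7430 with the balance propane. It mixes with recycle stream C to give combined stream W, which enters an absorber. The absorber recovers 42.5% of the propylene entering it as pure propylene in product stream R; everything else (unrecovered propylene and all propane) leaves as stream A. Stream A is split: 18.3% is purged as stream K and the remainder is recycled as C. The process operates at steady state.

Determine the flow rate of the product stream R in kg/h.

propylene in W: m_A = 934×0.743 + (1−0.183)·(1−0.425)·m_A, so m_A = 693.96/0.5302 = 1308.8 kg/h.
Product R = 0.425×1308.8 = 556.24 kg/h.

556.2 kg/h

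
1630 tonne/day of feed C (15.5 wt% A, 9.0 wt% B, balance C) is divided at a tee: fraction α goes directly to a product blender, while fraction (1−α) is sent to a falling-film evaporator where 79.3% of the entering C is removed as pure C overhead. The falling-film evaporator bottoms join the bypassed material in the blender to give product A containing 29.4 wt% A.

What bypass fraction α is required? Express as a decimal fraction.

All 1630×0.155 = 252.65 tonne/day of A reaches A, so A = 252.65/0.294 = 859.35 tonne/day and vapour = 770.65 tonne/day.
The evaporator receives (1−α)·1630 of feed at 0.755 C and removes 0.793 of that C:
0.793×0.755×(1−α)×1630 = 770.65
(1−α) = 770.65/975.91 = 0.7897;  α = 0.2103.

0.210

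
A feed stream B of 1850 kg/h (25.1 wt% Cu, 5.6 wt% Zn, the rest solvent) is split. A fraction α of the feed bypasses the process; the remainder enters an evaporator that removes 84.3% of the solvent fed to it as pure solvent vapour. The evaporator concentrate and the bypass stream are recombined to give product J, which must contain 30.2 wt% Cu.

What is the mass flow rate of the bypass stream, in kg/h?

All 1850×0.251 = 464.35 kg/h of Cu reaches J, so J = 464.35/0.302 = 1537.6 kg/h and vapour = 312.42 kg/h.
The evaporator receives (1−α)·1850 of feed at 0.693 solvent and removes 0.843 of that solvent:
0.843×0.693×(1−α)×1850 = 312.42
(1−α) = 312.42/1080.8 = 0.2891;  α = 0.7109.
Bypass flow = 0.7109×1850 = 1315.2 kg/h.

1315 kg/h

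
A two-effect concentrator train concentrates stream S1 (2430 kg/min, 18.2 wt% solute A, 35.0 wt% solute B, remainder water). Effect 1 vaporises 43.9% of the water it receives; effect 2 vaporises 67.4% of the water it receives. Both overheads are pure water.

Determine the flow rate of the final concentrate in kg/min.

water in feed = 2430×0.468 = 1137.2 kg/min.
After stage 1: water left = (1−0.439)×1137.2 = 637.99; stream total = 1930.8 kg/min.
After stage 2: water left = (1−0.674)×637.99 = 207.99; final concentrate = 1500.7 kg/min.

1501 kg/min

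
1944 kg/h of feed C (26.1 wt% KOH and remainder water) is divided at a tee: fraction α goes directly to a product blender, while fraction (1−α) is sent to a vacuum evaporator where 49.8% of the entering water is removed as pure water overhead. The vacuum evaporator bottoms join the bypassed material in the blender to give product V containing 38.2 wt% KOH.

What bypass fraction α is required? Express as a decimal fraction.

All 1944×0.261 = 507.38 kg/h of KOH reaches V, so V = 507.38/0.382 = 1328.2 kg/h and vapour = 615.77 kg/h.
The evaporator receives (1−α)·1944 of feed at 0.739 water and removes 0.498 of that water:
0.498×0.739×(1−α)×1944 = 615.77
(1−α) = 615.77/715.43 = 0.8607;  α = 0.1393.

0.139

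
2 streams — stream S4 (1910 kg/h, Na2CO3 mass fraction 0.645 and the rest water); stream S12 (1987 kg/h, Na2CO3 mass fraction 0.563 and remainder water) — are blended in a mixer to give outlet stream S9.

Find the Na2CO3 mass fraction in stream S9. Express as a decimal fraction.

0.603

Total flow out = 1910 + 1987 = 3897 kg/h.
Na2CO3 in = 1910×0.645 + 1987×0.563 = 2350.6 kg/h.
Na2CO3 mass fraction in S9 = 2350.6/3897 = 0.603.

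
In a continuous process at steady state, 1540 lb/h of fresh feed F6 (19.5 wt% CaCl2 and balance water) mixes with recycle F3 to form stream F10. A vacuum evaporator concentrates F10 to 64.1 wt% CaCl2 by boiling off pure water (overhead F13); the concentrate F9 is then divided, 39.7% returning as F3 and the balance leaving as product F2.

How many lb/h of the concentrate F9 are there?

Overall CaCl2 balance (none leaves overhead): CaCl2 in fresh feed = CaCl2 in product, i.e. 1540×0.195 = (1−0.397)·F9·0.641.
F9 = 300.3/(0.641×0.603) = 776.93 lb/h.

776.9 lb/h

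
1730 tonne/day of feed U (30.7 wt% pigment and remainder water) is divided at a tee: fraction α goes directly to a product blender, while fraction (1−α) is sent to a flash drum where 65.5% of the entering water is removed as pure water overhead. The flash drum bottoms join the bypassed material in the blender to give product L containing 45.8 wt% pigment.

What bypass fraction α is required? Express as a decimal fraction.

0.274

All 1730×0.307 = 531.11 tonne/day of pigment reaches L, so L = 531.11/0.458 = 1159.6 tonne/day and vapour = 570.37 tonne/day.
The evaporator receives (1−α)·1730 of feed at 0.693 water and removes 0.655 of that water:
0.655×0.693×(1−α)×1730 = 570.37
(1−α) = 570.37/785.27 = 0.7263;  α = 0.2737.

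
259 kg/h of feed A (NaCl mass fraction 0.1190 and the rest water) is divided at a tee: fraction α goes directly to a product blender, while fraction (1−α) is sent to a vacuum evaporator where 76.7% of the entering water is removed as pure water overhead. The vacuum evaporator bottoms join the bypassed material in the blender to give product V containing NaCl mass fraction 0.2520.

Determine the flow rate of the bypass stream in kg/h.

56.71 kg/h

All 259×0.119 = 30.821 kg/h of NaCl reaches V, so V = 30.821/0.252 = 122.31 kg/h and vapour = 136.69 kg/h.
The evaporator receives (1−α)·259 of feed at 0.881 water and removes 0.767 of that water:
0.767×0.881×(1−α)×259 = 136.69
(1−α) = 136.69/175.01 = 0.7811;  α = 0.2189.
Bypass flow = 0.2189×259 = 56.708 kg/h.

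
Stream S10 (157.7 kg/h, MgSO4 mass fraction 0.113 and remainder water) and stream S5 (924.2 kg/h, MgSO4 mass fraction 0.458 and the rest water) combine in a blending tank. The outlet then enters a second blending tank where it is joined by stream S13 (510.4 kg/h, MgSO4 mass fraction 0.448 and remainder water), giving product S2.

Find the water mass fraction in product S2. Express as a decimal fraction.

0.579

Overall, product flow = 1592.3 kg/h.
water in = 157.7×0.887 + 924.2×0.542 + 510.4×0.552 = 922.54 kg/h.
water fraction in S2 = 0.579.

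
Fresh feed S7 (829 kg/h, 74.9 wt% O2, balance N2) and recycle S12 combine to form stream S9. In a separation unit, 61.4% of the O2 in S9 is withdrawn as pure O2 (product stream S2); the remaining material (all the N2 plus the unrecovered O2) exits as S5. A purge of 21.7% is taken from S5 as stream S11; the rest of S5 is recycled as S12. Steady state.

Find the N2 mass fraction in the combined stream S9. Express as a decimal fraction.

N2 enters only via S7 and leaves only via the purge: 829×0.251 = 0.217×(N2 in S5), and the separation unit passes all N2, so N2 in S9 = N2 in S5 = 958.89 kg/h.
O2 in S9: m_A = 829×0.749 + (1−0.217)·(1−0.614)·m_A, so m_A = 620.92/0.6978 = 889.88 kg/h.
S9 = 889.88 + 958.89 = 1848.8 kg/h.
N2 fraction in S9 = 958.89/1848.8 = 0.519.

0.519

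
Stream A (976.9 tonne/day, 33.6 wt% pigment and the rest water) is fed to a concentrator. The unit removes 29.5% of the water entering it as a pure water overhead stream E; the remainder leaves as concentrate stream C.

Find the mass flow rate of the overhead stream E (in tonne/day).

191.4 tonne/day

water entering = 976.9×0.664 = 648.66 tonne/day; overhead removed = 0.295×648.66 = 191.36 tonne/day.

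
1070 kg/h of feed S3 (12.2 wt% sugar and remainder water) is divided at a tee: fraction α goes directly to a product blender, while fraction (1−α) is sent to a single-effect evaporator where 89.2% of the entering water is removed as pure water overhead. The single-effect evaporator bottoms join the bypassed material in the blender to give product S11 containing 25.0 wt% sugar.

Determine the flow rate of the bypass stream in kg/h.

370.5 kg/h

All 1070×0.122 = 130.54 kg/h of sugar reaches S11, so S11 = 130.54/0.250 = 522.16 kg/h and vapour = 547.84 kg/h.
The evaporator receives (1−α)·1070 of feed at 0.878 water and removes 0.892 of that water:
0.892×0.878×(1−α)×1070 = 547.84
(1−α) = 547.84/838 = 0.6537;  α = 0.3463.
Bypass flow = 0.3463×1070 = 370.49 kg/h.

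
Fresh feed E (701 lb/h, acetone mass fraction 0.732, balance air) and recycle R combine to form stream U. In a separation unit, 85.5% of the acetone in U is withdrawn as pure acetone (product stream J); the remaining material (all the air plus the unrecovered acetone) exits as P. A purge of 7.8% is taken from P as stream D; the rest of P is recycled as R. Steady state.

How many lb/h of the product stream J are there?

506.4 lb/h

acetone in U: m_A = 701×0.732 + (1−0.078)·(1−0.855)·m_A, so m_A = 513.13/0.8663 = 592.32 lb/h.
Product J = 0.855×592.32 = 506.43 lb/h.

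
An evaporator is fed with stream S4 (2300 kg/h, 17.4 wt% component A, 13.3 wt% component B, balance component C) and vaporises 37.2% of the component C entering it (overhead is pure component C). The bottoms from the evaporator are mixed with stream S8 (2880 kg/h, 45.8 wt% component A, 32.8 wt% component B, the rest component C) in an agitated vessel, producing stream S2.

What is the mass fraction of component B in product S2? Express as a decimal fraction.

0.273

Vapour removed = 0.372×0.693×2300 = 592.93 kg/h; concentrate = 1707.1 kg/h.
component B reaching the mixer = 305.9 (from concentrate) + 2880×0.328 = 1250.5 kg/h.
Product flow = 1707.1 + 2880 = 4587.1 kg/h; component B fraction = 0.273.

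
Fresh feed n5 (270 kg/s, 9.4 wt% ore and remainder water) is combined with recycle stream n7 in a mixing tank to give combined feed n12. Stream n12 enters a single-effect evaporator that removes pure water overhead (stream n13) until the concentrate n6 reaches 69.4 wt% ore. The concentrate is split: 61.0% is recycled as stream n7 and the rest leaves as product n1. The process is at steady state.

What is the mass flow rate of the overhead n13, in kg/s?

Overall ore balance (none leaves overhead): ore in fresh feed = ore in product, i.e. 270×0.094 = (1−0.610)·n6·0.694.
n6 = 25.38/(0.694×0.390) = 93.771 kg/s.
Recycle n7 = 0.610×93.771 = 57.2 kg/s.
Combined feed n12 = 270 + 57.2 = 327.2 kg/s.
Overhead n13 = n12 − n6 = 327.2 − 93.771 = 233.43 kg/s.

233.4 kg/s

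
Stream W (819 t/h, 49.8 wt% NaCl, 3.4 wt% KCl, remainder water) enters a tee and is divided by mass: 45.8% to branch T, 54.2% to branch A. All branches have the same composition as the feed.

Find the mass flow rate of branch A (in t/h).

Branch A flow = 0.542×819 = 443.9 t/h.

443.9 t/h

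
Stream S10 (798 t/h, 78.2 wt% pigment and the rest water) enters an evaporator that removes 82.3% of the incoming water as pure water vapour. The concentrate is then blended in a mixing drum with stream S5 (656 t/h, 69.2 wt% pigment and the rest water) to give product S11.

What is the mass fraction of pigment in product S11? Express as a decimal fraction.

Vapour removed = 0.823×0.218×798 = 143.17 t/h; concentrate = 654.83 t/h.
pigment reaching the mixer = 624.04 (from concentrate) + 656×0.692 = 1078 t/h.
Product flow = 654.83 + 656 = 1310.8 t/h; pigment fraction = 0.822.

0.822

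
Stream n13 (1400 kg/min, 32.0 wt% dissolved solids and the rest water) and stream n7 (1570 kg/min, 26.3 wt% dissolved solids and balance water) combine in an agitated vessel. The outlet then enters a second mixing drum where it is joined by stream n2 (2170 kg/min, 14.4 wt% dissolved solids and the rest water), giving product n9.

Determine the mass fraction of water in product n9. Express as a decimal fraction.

Overall, product flow = 5140 kg/min.
water in = 1400×0.680 + 1570×0.737 + 2170×0.856 = 3966.6 kg/min.
water fraction in n9 = 0.772.

0.772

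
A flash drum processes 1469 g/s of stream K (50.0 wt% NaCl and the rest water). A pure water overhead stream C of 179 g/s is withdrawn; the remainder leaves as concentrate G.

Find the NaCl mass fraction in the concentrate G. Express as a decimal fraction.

0.569

NaCl is not removed: 1469×0.500 = 734.5 g/s of NaCl enters G.
Concentrate = 1469 − 179 = 1290 g/s.
Mass fraction = 734.5/1290 = 0.569.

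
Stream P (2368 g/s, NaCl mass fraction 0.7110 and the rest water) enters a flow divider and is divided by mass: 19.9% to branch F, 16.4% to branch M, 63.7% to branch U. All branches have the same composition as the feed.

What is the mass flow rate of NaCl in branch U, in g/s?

1072 g/s

Branch U total = 0.637×2368 = 1508.4 g/s.
NaCl in U = 0.711×1508.4 = 1072.5 g/s.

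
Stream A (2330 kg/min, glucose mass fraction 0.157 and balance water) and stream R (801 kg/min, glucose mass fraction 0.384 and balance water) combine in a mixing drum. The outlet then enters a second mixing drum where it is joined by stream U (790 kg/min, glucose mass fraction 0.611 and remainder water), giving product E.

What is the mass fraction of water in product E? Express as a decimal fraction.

0.705

Overall, product flow = 3921 kg/min.
water in = 2330×0.843 + 801×0.616 + 790×0.389 = 2764.9 kg/min.
water fraction in E = 0.705.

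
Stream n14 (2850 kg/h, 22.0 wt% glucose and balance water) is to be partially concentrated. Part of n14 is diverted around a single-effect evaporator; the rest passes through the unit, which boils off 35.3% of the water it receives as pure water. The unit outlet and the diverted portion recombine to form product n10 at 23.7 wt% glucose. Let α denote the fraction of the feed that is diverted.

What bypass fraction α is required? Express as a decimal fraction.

0.739

All 2850×0.220 = 627 kg/h of glucose reaches n10, so n10 = 627/0.237 = 2645.6 kg/h and vapour = 204.43 kg/h.
The evaporator receives (1−α)·2850 of feed at 0.780 water and removes 0.353 of that water:
0.353×0.780×(1−α)×2850 = 204.43
(1−α) = 204.43/784.72 = 0.2605;  α = 0.7395.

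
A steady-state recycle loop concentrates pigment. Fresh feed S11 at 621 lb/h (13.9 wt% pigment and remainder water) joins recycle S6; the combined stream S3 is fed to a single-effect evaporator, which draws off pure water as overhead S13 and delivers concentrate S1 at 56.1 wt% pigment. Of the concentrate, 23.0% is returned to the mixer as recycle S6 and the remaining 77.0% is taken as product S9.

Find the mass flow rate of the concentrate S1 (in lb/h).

Overall pigment balance (none leaves overhead): pigment in fresh feed = pigment in product, i.e. 621×0.139 = (1−0.230)·S1·0.561.
S1 = 86.319/(0.561×0.770) = 199.83 lb/h.

199.8 lb/h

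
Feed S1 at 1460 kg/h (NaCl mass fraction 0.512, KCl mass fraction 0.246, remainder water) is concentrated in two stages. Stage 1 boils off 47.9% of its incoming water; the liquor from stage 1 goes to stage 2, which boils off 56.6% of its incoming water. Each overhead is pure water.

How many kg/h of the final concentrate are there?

1187 kg/h

water in feed = 1460×0.242 = 353.32 kg/h.
After stage 1: water left = (1−0.479)×353.32 = 184.08; stream total = 1290.8 kg/h.
After stage 2: water left = (1−0.566)×184.08 = 79.891; final concentrate = 1186.6 kg/h.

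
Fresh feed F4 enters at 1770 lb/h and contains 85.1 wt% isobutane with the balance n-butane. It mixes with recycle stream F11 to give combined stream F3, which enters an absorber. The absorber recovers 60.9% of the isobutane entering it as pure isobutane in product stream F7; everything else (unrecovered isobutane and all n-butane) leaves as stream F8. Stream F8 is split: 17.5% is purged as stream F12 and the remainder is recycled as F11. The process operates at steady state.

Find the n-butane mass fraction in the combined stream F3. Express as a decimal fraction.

n-butane enters only via F4 and leaves only via the purge: 1770×0.149 = 0.175×(n-butane in F8), and the absorber passes all n-butane, so n-butane in F3 = n-butane in F8 = 1507 lb/h.
isobutane in F3: m_A = 1770×0.851 + (1−0.175)·(1−0.609)·m_A, so m_A = 1506.3/0.6774 = 2223.5 lb/h.
F3 = 2223.5 + 1507 = 3730.6 lb/h.
n-butane fraction in F3 = 1507/3730.6 = 0.4040.

0.4040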